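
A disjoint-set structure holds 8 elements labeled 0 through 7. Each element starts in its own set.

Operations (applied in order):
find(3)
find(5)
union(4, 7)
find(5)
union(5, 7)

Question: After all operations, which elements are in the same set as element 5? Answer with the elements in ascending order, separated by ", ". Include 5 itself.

Answer: 4, 5, 7

Derivation:
Step 1: find(3) -> no change; set of 3 is {3}
Step 2: find(5) -> no change; set of 5 is {5}
Step 3: union(4, 7) -> merged; set of 4 now {4, 7}
Step 4: find(5) -> no change; set of 5 is {5}
Step 5: union(5, 7) -> merged; set of 5 now {4, 5, 7}
Component of 5: {4, 5, 7}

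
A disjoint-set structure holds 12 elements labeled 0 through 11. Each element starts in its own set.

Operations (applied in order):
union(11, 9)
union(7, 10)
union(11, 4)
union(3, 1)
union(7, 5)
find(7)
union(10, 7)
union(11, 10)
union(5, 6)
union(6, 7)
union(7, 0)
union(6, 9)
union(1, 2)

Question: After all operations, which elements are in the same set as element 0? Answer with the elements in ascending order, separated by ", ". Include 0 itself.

Step 1: union(11, 9) -> merged; set of 11 now {9, 11}
Step 2: union(7, 10) -> merged; set of 7 now {7, 10}
Step 3: union(11, 4) -> merged; set of 11 now {4, 9, 11}
Step 4: union(3, 1) -> merged; set of 3 now {1, 3}
Step 5: union(7, 5) -> merged; set of 7 now {5, 7, 10}
Step 6: find(7) -> no change; set of 7 is {5, 7, 10}
Step 7: union(10, 7) -> already same set; set of 10 now {5, 7, 10}
Step 8: union(11, 10) -> merged; set of 11 now {4, 5, 7, 9, 10, 11}
Step 9: union(5, 6) -> merged; set of 5 now {4, 5, 6, 7, 9, 10, 11}
Step 10: union(6, 7) -> already same set; set of 6 now {4, 5, 6, 7, 9, 10, 11}
Step 11: union(7, 0) -> merged; set of 7 now {0, 4, 5, 6, 7, 9, 10, 11}
Step 12: union(6, 9) -> already same set; set of 6 now {0, 4, 5, 6, 7, 9, 10, 11}
Step 13: union(1, 2) -> merged; set of 1 now {1, 2, 3}
Component of 0: {0, 4, 5, 6, 7, 9, 10, 11}

Answer: 0, 4, 5, 6, 7, 9, 10, 11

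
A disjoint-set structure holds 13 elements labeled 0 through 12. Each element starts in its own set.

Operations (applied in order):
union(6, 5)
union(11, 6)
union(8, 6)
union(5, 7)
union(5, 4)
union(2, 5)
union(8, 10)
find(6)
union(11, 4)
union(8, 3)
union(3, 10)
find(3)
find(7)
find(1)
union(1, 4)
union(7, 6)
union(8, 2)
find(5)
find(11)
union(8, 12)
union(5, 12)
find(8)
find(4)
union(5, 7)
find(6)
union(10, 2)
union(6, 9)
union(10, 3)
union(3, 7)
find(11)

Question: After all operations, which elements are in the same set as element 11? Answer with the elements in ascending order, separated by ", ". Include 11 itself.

Step 1: union(6, 5) -> merged; set of 6 now {5, 6}
Step 2: union(11, 6) -> merged; set of 11 now {5, 6, 11}
Step 3: union(8, 6) -> merged; set of 8 now {5, 6, 8, 11}
Step 4: union(5, 7) -> merged; set of 5 now {5, 6, 7, 8, 11}
Step 5: union(5, 4) -> merged; set of 5 now {4, 5, 6, 7, 8, 11}
Step 6: union(2, 5) -> merged; set of 2 now {2, 4, 5, 6, 7, 8, 11}
Step 7: union(8, 10) -> merged; set of 8 now {2, 4, 5, 6, 7, 8, 10, 11}
Step 8: find(6) -> no change; set of 6 is {2, 4, 5, 6, 7, 8, 10, 11}
Step 9: union(11, 4) -> already same set; set of 11 now {2, 4, 5, 6, 7, 8, 10, 11}
Step 10: union(8, 3) -> merged; set of 8 now {2, 3, 4, 5, 6, 7, 8, 10, 11}
Step 11: union(3, 10) -> already same set; set of 3 now {2, 3, 4, 5, 6, 7, 8, 10, 11}
Step 12: find(3) -> no change; set of 3 is {2, 3, 4, 5, 6, 7, 8, 10, 11}
Step 13: find(7) -> no change; set of 7 is {2, 3, 4, 5, 6, 7, 8, 10, 11}
Step 14: find(1) -> no change; set of 1 is {1}
Step 15: union(1, 4) -> merged; set of 1 now {1, 2, 3, 4, 5, 6, 7, 8, 10, 11}
Step 16: union(7, 6) -> already same set; set of 7 now {1, 2, 3, 4, 5, 6, 7, 8, 10, 11}
Step 17: union(8, 2) -> already same set; set of 8 now {1, 2, 3, 4, 5, 6, 7, 8, 10, 11}
Step 18: find(5) -> no change; set of 5 is {1, 2, 3, 4, 5, 6, 7, 8, 10, 11}
Step 19: find(11) -> no change; set of 11 is {1, 2, 3, 4, 5, 6, 7, 8, 10, 11}
Step 20: union(8, 12) -> merged; set of 8 now {1, 2, 3, 4, 5, 6, 7, 8, 10, 11, 12}
Step 21: union(5, 12) -> already same set; set of 5 now {1, 2, 3, 4, 5, 6, 7, 8, 10, 11, 12}
Step 22: find(8) -> no change; set of 8 is {1, 2, 3, 4, 5, 6, 7, 8, 10, 11, 12}
Step 23: find(4) -> no change; set of 4 is {1, 2, 3, 4, 5, 6, 7, 8, 10, 11, 12}
Step 24: union(5, 7) -> already same set; set of 5 now {1, 2, 3, 4, 5, 6, 7, 8, 10, 11, 12}
Step 25: find(6) -> no change; set of 6 is {1, 2, 3, 4, 5, 6, 7, 8, 10, 11, 12}
Step 26: union(10, 2) -> already same set; set of 10 now {1, 2, 3, 4, 5, 6, 7, 8, 10, 11, 12}
Step 27: union(6, 9) -> merged; set of 6 now {1, 2, 3, 4, 5, 6, 7, 8, 9, 10, 11, 12}
Step 28: union(10, 3) -> already same set; set of 10 now {1, 2, 3, 4, 5, 6, 7, 8, 9, 10, 11, 12}
Step 29: union(3, 7) -> already same set; set of 3 now {1, 2, 3, 4, 5, 6, 7, 8, 9, 10, 11, 12}
Step 30: find(11) -> no change; set of 11 is {1, 2, 3, 4, 5, 6, 7, 8, 9, 10, 11, 12}
Component of 11: {1, 2, 3, 4, 5, 6, 7, 8, 9, 10, 11, 12}

Answer: 1, 2, 3, 4, 5, 6, 7, 8, 9, 10, 11, 12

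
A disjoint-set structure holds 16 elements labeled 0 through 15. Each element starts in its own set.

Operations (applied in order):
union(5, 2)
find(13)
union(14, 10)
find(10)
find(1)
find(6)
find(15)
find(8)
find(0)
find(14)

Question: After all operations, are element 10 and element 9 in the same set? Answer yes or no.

Step 1: union(5, 2) -> merged; set of 5 now {2, 5}
Step 2: find(13) -> no change; set of 13 is {13}
Step 3: union(14, 10) -> merged; set of 14 now {10, 14}
Step 4: find(10) -> no change; set of 10 is {10, 14}
Step 5: find(1) -> no change; set of 1 is {1}
Step 6: find(6) -> no change; set of 6 is {6}
Step 7: find(15) -> no change; set of 15 is {15}
Step 8: find(8) -> no change; set of 8 is {8}
Step 9: find(0) -> no change; set of 0 is {0}
Step 10: find(14) -> no change; set of 14 is {10, 14}
Set of 10: {10, 14}; 9 is not a member.

Answer: no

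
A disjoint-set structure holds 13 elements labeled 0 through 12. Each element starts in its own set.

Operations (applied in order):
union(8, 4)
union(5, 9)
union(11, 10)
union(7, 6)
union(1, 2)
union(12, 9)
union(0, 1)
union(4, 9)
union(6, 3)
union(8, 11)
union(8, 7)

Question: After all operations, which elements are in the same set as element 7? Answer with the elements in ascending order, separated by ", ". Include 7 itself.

Step 1: union(8, 4) -> merged; set of 8 now {4, 8}
Step 2: union(5, 9) -> merged; set of 5 now {5, 9}
Step 3: union(11, 10) -> merged; set of 11 now {10, 11}
Step 4: union(7, 6) -> merged; set of 7 now {6, 7}
Step 5: union(1, 2) -> merged; set of 1 now {1, 2}
Step 6: union(12, 9) -> merged; set of 12 now {5, 9, 12}
Step 7: union(0, 1) -> merged; set of 0 now {0, 1, 2}
Step 8: union(4, 9) -> merged; set of 4 now {4, 5, 8, 9, 12}
Step 9: union(6, 3) -> merged; set of 6 now {3, 6, 7}
Step 10: union(8, 11) -> merged; set of 8 now {4, 5, 8, 9, 10, 11, 12}
Step 11: union(8, 7) -> merged; set of 8 now {3, 4, 5, 6, 7, 8, 9, 10, 11, 12}
Component of 7: {3, 4, 5, 6, 7, 8, 9, 10, 11, 12}

Answer: 3, 4, 5, 6, 7, 8, 9, 10, 11, 12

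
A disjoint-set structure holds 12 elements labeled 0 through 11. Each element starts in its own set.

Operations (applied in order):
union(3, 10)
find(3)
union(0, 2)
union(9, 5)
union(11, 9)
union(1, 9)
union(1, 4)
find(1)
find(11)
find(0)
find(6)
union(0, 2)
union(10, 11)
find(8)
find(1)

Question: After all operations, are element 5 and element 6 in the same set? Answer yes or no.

Answer: no

Derivation:
Step 1: union(3, 10) -> merged; set of 3 now {3, 10}
Step 2: find(3) -> no change; set of 3 is {3, 10}
Step 3: union(0, 2) -> merged; set of 0 now {0, 2}
Step 4: union(9, 5) -> merged; set of 9 now {5, 9}
Step 5: union(11, 9) -> merged; set of 11 now {5, 9, 11}
Step 6: union(1, 9) -> merged; set of 1 now {1, 5, 9, 11}
Step 7: union(1, 4) -> merged; set of 1 now {1, 4, 5, 9, 11}
Step 8: find(1) -> no change; set of 1 is {1, 4, 5, 9, 11}
Step 9: find(11) -> no change; set of 11 is {1, 4, 5, 9, 11}
Step 10: find(0) -> no change; set of 0 is {0, 2}
Step 11: find(6) -> no change; set of 6 is {6}
Step 12: union(0, 2) -> already same set; set of 0 now {0, 2}
Step 13: union(10, 11) -> merged; set of 10 now {1, 3, 4, 5, 9, 10, 11}
Step 14: find(8) -> no change; set of 8 is {8}
Step 15: find(1) -> no change; set of 1 is {1, 3, 4, 5, 9, 10, 11}
Set of 5: {1, 3, 4, 5, 9, 10, 11}; 6 is not a member.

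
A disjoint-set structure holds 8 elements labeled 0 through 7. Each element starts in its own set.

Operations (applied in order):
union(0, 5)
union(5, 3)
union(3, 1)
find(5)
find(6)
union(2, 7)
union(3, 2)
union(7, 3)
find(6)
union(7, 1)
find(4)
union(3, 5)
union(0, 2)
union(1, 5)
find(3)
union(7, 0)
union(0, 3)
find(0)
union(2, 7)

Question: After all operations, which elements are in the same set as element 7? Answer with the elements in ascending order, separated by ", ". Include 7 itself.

Answer: 0, 1, 2, 3, 5, 7

Derivation:
Step 1: union(0, 5) -> merged; set of 0 now {0, 5}
Step 2: union(5, 3) -> merged; set of 5 now {0, 3, 5}
Step 3: union(3, 1) -> merged; set of 3 now {0, 1, 3, 5}
Step 4: find(5) -> no change; set of 5 is {0, 1, 3, 5}
Step 5: find(6) -> no change; set of 6 is {6}
Step 6: union(2, 7) -> merged; set of 2 now {2, 7}
Step 7: union(3, 2) -> merged; set of 3 now {0, 1, 2, 3, 5, 7}
Step 8: union(7, 3) -> already same set; set of 7 now {0, 1, 2, 3, 5, 7}
Step 9: find(6) -> no change; set of 6 is {6}
Step 10: union(7, 1) -> already same set; set of 7 now {0, 1, 2, 3, 5, 7}
Step 11: find(4) -> no change; set of 4 is {4}
Step 12: union(3, 5) -> already same set; set of 3 now {0, 1, 2, 3, 5, 7}
Step 13: union(0, 2) -> already same set; set of 0 now {0, 1, 2, 3, 5, 7}
Step 14: union(1, 5) -> already same set; set of 1 now {0, 1, 2, 3, 5, 7}
Step 15: find(3) -> no change; set of 3 is {0, 1, 2, 3, 5, 7}
Step 16: union(7, 0) -> already same set; set of 7 now {0, 1, 2, 3, 5, 7}
Step 17: union(0, 3) -> already same set; set of 0 now {0, 1, 2, 3, 5, 7}
Step 18: find(0) -> no change; set of 0 is {0, 1, 2, 3, 5, 7}
Step 19: union(2, 7) -> already same set; set of 2 now {0, 1, 2, 3, 5, 7}
Component of 7: {0, 1, 2, 3, 5, 7}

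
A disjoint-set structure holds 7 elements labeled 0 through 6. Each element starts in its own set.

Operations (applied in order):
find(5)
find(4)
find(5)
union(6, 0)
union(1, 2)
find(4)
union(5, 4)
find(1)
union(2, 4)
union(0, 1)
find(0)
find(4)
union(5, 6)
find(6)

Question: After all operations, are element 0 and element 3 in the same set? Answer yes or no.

Step 1: find(5) -> no change; set of 5 is {5}
Step 2: find(4) -> no change; set of 4 is {4}
Step 3: find(5) -> no change; set of 5 is {5}
Step 4: union(6, 0) -> merged; set of 6 now {0, 6}
Step 5: union(1, 2) -> merged; set of 1 now {1, 2}
Step 6: find(4) -> no change; set of 4 is {4}
Step 7: union(5, 4) -> merged; set of 5 now {4, 5}
Step 8: find(1) -> no change; set of 1 is {1, 2}
Step 9: union(2, 4) -> merged; set of 2 now {1, 2, 4, 5}
Step 10: union(0, 1) -> merged; set of 0 now {0, 1, 2, 4, 5, 6}
Step 11: find(0) -> no change; set of 0 is {0, 1, 2, 4, 5, 6}
Step 12: find(4) -> no change; set of 4 is {0, 1, 2, 4, 5, 6}
Step 13: union(5, 6) -> already same set; set of 5 now {0, 1, 2, 4, 5, 6}
Step 14: find(6) -> no change; set of 6 is {0, 1, 2, 4, 5, 6}
Set of 0: {0, 1, 2, 4, 5, 6}; 3 is not a member.

Answer: no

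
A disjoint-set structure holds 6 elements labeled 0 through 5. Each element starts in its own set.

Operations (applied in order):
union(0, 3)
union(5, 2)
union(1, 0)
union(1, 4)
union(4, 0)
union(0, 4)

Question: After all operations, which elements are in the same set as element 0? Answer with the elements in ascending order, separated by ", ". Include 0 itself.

Step 1: union(0, 3) -> merged; set of 0 now {0, 3}
Step 2: union(5, 2) -> merged; set of 5 now {2, 5}
Step 3: union(1, 0) -> merged; set of 1 now {0, 1, 3}
Step 4: union(1, 4) -> merged; set of 1 now {0, 1, 3, 4}
Step 5: union(4, 0) -> already same set; set of 4 now {0, 1, 3, 4}
Step 6: union(0, 4) -> already same set; set of 0 now {0, 1, 3, 4}
Component of 0: {0, 1, 3, 4}

Answer: 0, 1, 3, 4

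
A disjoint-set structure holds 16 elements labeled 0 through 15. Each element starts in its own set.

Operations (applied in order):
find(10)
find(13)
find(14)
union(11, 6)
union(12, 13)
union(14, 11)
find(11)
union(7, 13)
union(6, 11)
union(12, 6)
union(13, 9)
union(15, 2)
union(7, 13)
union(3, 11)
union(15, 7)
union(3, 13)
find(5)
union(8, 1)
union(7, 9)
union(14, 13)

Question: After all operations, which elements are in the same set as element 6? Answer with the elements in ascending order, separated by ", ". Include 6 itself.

Step 1: find(10) -> no change; set of 10 is {10}
Step 2: find(13) -> no change; set of 13 is {13}
Step 3: find(14) -> no change; set of 14 is {14}
Step 4: union(11, 6) -> merged; set of 11 now {6, 11}
Step 5: union(12, 13) -> merged; set of 12 now {12, 13}
Step 6: union(14, 11) -> merged; set of 14 now {6, 11, 14}
Step 7: find(11) -> no change; set of 11 is {6, 11, 14}
Step 8: union(7, 13) -> merged; set of 7 now {7, 12, 13}
Step 9: union(6, 11) -> already same set; set of 6 now {6, 11, 14}
Step 10: union(12, 6) -> merged; set of 12 now {6, 7, 11, 12, 13, 14}
Step 11: union(13, 9) -> merged; set of 13 now {6, 7, 9, 11, 12, 13, 14}
Step 12: union(15, 2) -> merged; set of 15 now {2, 15}
Step 13: union(7, 13) -> already same set; set of 7 now {6, 7, 9, 11, 12, 13, 14}
Step 14: union(3, 11) -> merged; set of 3 now {3, 6, 7, 9, 11, 12, 13, 14}
Step 15: union(15, 7) -> merged; set of 15 now {2, 3, 6, 7, 9, 11, 12, 13, 14, 15}
Step 16: union(3, 13) -> already same set; set of 3 now {2, 3, 6, 7, 9, 11, 12, 13, 14, 15}
Step 17: find(5) -> no change; set of 5 is {5}
Step 18: union(8, 1) -> merged; set of 8 now {1, 8}
Step 19: union(7, 9) -> already same set; set of 7 now {2, 3, 6, 7, 9, 11, 12, 13, 14, 15}
Step 20: union(14, 13) -> already same set; set of 14 now {2, 3, 6, 7, 9, 11, 12, 13, 14, 15}
Component of 6: {2, 3, 6, 7, 9, 11, 12, 13, 14, 15}

Answer: 2, 3, 6, 7, 9, 11, 12, 13, 14, 15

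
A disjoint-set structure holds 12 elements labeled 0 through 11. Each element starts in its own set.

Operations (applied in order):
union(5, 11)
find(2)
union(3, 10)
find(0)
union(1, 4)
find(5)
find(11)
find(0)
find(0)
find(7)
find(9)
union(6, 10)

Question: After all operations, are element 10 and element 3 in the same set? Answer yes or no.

Answer: yes

Derivation:
Step 1: union(5, 11) -> merged; set of 5 now {5, 11}
Step 2: find(2) -> no change; set of 2 is {2}
Step 3: union(3, 10) -> merged; set of 3 now {3, 10}
Step 4: find(0) -> no change; set of 0 is {0}
Step 5: union(1, 4) -> merged; set of 1 now {1, 4}
Step 6: find(5) -> no change; set of 5 is {5, 11}
Step 7: find(11) -> no change; set of 11 is {5, 11}
Step 8: find(0) -> no change; set of 0 is {0}
Step 9: find(0) -> no change; set of 0 is {0}
Step 10: find(7) -> no change; set of 7 is {7}
Step 11: find(9) -> no change; set of 9 is {9}
Step 12: union(6, 10) -> merged; set of 6 now {3, 6, 10}
Set of 10: {3, 6, 10}; 3 is a member.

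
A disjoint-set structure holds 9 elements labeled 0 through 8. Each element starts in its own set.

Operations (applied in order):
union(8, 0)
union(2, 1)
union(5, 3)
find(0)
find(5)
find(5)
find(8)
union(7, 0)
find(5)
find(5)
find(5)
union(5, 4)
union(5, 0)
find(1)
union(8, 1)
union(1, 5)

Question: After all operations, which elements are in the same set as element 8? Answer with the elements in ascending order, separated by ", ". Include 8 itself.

Step 1: union(8, 0) -> merged; set of 8 now {0, 8}
Step 2: union(2, 1) -> merged; set of 2 now {1, 2}
Step 3: union(5, 3) -> merged; set of 5 now {3, 5}
Step 4: find(0) -> no change; set of 0 is {0, 8}
Step 5: find(5) -> no change; set of 5 is {3, 5}
Step 6: find(5) -> no change; set of 5 is {3, 5}
Step 7: find(8) -> no change; set of 8 is {0, 8}
Step 8: union(7, 0) -> merged; set of 7 now {0, 7, 8}
Step 9: find(5) -> no change; set of 5 is {3, 5}
Step 10: find(5) -> no change; set of 5 is {3, 5}
Step 11: find(5) -> no change; set of 5 is {3, 5}
Step 12: union(5, 4) -> merged; set of 5 now {3, 4, 5}
Step 13: union(5, 0) -> merged; set of 5 now {0, 3, 4, 5, 7, 8}
Step 14: find(1) -> no change; set of 1 is {1, 2}
Step 15: union(8, 1) -> merged; set of 8 now {0, 1, 2, 3, 4, 5, 7, 8}
Step 16: union(1, 5) -> already same set; set of 1 now {0, 1, 2, 3, 4, 5, 7, 8}
Component of 8: {0, 1, 2, 3, 4, 5, 7, 8}

Answer: 0, 1, 2, 3, 4, 5, 7, 8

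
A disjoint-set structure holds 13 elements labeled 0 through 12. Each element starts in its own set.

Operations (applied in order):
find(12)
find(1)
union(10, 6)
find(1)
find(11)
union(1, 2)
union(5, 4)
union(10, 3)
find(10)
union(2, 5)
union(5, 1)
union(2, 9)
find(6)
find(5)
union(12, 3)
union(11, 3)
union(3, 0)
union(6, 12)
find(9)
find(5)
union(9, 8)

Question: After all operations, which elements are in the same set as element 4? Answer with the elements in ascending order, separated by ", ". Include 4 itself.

Step 1: find(12) -> no change; set of 12 is {12}
Step 2: find(1) -> no change; set of 1 is {1}
Step 3: union(10, 6) -> merged; set of 10 now {6, 10}
Step 4: find(1) -> no change; set of 1 is {1}
Step 5: find(11) -> no change; set of 11 is {11}
Step 6: union(1, 2) -> merged; set of 1 now {1, 2}
Step 7: union(5, 4) -> merged; set of 5 now {4, 5}
Step 8: union(10, 3) -> merged; set of 10 now {3, 6, 10}
Step 9: find(10) -> no change; set of 10 is {3, 6, 10}
Step 10: union(2, 5) -> merged; set of 2 now {1, 2, 4, 5}
Step 11: union(5, 1) -> already same set; set of 5 now {1, 2, 4, 5}
Step 12: union(2, 9) -> merged; set of 2 now {1, 2, 4, 5, 9}
Step 13: find(6) -> no change; set of 6 is {3, 6, 10}
Step 14: find(5) -> no change; set of 5 is {1, 2, 4, 5, 9}
Step 15: union(12, 3) -> merged; set of 12 now {3, 6, 10, 12}
Step 16: union(11, 3) -> merged; set of 11 now {3, 6, 10, 11, 12}
Step 17: union(3, 0) -> merged; set of 3 now {0, 3, 6, 10, 11, 12}
Step 18: union(6, 12) -> already same set; set of 6 now {0, 3, 6, 10, 11, 12}
Step 19: find(9) -> no change; set of 9 is {1, 2, 4, 5, 9}
Step 20: find(5) -> no change; set of 5 is {1, 2, 4, 5, 9}
Step 21: union(9, 8) -> merged; set of 9 now {1, 2, 4, 5, 8, 9}
Component of 4: {1, 2, 4, 5, 8, 9}

Answer: 1, 2, 4, 5, 8, 9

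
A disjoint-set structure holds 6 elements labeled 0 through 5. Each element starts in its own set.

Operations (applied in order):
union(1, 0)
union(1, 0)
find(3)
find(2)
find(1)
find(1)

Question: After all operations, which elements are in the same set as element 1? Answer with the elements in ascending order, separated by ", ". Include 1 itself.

Step 1: union(1, 0) -> merged; set of 1 now {0, 1}
Step 2: union(1, 0) -> already same set; set of 1 now {0, 1}
Step 3: find(3) -> no change; set of 3 is {3}
Step 4: find(2) -> no change; set of 2 is {2}
Step 5: find(1) -> no change; set of 1 is {0, 1}
Step 6: find(1) -> no change; set of 1 is {0, 1}
Component of 1: {0, 1}

Answer: 0, 1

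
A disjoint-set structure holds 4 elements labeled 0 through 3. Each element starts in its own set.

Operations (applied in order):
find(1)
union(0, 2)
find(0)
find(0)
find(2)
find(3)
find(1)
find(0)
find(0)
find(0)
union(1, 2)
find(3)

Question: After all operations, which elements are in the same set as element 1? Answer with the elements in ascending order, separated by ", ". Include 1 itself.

Answer: 0, 1, 2

Derivation:
Step 1: find(1) -> no change; set of 1 is {1}
Step 2: union(0, 2) -> merged; set of 0 now {0, 2}
Step 3: find(0) -> no change; set of 0 is {0, 2}
Step 4: find(0) -> no change; set of 0 is {0, 2}
Step 5: find(2) -> no change; set of 2 is {0, 2}
Step 6: find(3) -> no change; set of 3 is {3}
Step 7: find(1) -> no change; set of 1 is {1}
Step 8: find(0) -> no change; set of 0 is {0, 2}
Step 9: find(0) -> no change; set of 0 is {0, 2}
Step 10: find(0) -> no change; set of 0 is {0, 2}
Step 11: union(1, 2) -> merged; set of 1 now {0, 1, 2}
Step 12: find(3) -> no change; set of 3 is {3}
Component of 1: {0, 1, 2}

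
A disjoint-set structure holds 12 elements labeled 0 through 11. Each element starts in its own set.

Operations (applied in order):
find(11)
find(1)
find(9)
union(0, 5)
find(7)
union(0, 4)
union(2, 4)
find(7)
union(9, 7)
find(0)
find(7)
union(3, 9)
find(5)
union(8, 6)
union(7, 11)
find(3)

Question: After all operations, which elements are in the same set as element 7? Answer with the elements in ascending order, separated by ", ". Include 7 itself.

Answer: 3, 7, 9, 11

Derivation:
Step 1: find(11) -> no change; set of 11 is {11}
Step 2: find(1) -> no change; set of 1 is {1}
Step 3: find(9) -> no change; set of 9 is {9}
Step 4: union(0, 5) -> merged; set of 0 now {0, 5}
Step 5: find(7) -> no change; set of 7 is {7}
Step 6: union(0, 4) -> merged; set of 0 now {0, 4, 5}
Step 7: union(2, 4) -> merged; set of 2 now {0, 2, 4, 5}
Step 8: find(7) -> no change; set of 7 is {7}
Step 9: union(9, 7) -> merged; set of 9 now {7, 9}
Step 10: find(0) -> no change; set of 0 is {0, 2, 4, 5}
Step 11: find(7) -> no change; set of 7 is {7, 9}
Step 12: union(3, 9) -> merged; set of 3 now {3, 7, 9}
Step 13: find(5) -> no change; set of 5 is {0, 2, 4, 5}
Step 14: union(8, 6) -> merged; set of 8 now {6, 8}
Step 15: union(7, 11) -> merged; set of 7 now {3, 7, 9, 11}
Step 16: find(3) -> no change; set of 3 is {3, 7, 9, 11}
Component of 7: {3, 7, 9, 11}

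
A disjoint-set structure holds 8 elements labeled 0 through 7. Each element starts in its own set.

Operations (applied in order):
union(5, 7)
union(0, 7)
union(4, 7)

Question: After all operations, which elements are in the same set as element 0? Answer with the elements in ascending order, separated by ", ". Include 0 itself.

Step 1: union(5, 7) -> merged; set of 5 now {5, 7}
Step 2: union(0, 7) -> merged; set of 0 now {0, 5, 7}
Step 3: union(4, 7) -> merged; set of 4 now {0, 4, 5, 7}
Component of 0: {0, 4, 5, 7}

Answer: 0, 4, 5, 7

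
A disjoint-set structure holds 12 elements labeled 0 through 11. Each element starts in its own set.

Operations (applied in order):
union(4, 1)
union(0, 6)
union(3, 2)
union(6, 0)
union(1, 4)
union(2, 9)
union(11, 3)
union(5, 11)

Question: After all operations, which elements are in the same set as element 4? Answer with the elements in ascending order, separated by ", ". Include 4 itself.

Step 1: union(4, 1) -> merged; set of 4 now {1, 4}
Step 2: union(0, 6) -> merged; set of 0 now {0, 6}
Step 3: union(3, 2) -> merged; set of 3 now {2, 3}
Step 4: union(6, 0) -> already same set; set of 6 now {0, 6}
Step 5: union(1, 4) -> already same set; set of 1 now {1, 4}
Step 6: union(2, 9) -> merged; set of 2 now {2, 3, 9}
Step 7: union(11, 3) -> merged; set of 11 now {2, 3, 9, 11}
Step 8: union(5, 11) -> merged; set of 5 now {2, 3, 5, 9, 11}
Component of 4: {1, 4}

Answer: 1, 4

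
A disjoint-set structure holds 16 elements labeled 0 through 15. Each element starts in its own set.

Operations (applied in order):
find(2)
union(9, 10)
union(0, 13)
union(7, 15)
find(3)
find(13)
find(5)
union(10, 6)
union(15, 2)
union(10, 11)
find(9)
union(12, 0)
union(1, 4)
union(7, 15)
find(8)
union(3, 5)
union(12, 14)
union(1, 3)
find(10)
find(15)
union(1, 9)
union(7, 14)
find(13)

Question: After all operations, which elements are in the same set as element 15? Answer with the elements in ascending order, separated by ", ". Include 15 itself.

Step 1: find(2) -> no change; set of 2 is {2}
Step 2: union(9, 10) -> merged; set of 9 now {9, 10}
Step 3: union(0, 13) -> merged; set of 0 now {0, 13}
Step 4: union(7, 15) -> merged; set of 7 now {7, 15}
Step 5: find(3) -> no change; set of 3 is {3}
Step 6: find(13) -> no change; set of 13 is {0, 13}
Step 7: find(5) -> no change; set of 5 is {5}
Step 8: union(10, 6) -> merged; set of 10 now {6, 9, 10}
Step 9: union(15, 2) -> merged; set of 15 now {2, 7, 15}
Step 10: union(10, 11) -> merged; set of 10 now {6, 9, 10, 11}
Step 11: find(9) -> no change; set of 9 is {6, 9, 10, 11}
Step 12: union(12, 0) -> merged; set of 12 now {0, 12, 13}
Step 13: union(1, 4) -> merged; set of 1 now {1, 4}
Step 14: union(7, 15) -> already same set; set of 7 now {2, 7, 15}
Step 15: find(8) -> no change; set of 8 is {8}
Step 16: union(3, 5) -> merged; set of 3 now {3, 5}
Step 17: union(12, 14) -> merged; set of 12 now {0, 12, 13, 14}
Step 18: union(1, 3) -> merged; set of 1 now {1, 3, 4, 5}
Step 19: find(10) -> no change; set of 10 is {6, 9, 10, 11}
Step 20: find(15) -> no change; set of 15 is {2, 7, 15}
Step 21: union(1, 9) -> merged; set of 1 now {1, 3, 4, 5, 6, 9, 10, 11}
Step 22: union(7, 14) -> merged; set of 7 now {0, 2, 7, 12, 13, 14, 15}
Step 23: find(13) -> no change; set of 13 is {0, 2, 7, 12, 13, 14, 15}
Component of 15: {0, 2, 7, 12, 13, 14, 15}

Answer: 0, 2, 7, 12, 13, 14, 15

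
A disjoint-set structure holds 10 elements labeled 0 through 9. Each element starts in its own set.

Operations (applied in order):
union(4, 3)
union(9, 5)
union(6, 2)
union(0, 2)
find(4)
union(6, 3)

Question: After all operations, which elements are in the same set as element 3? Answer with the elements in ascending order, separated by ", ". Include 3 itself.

Step 1: union(4, 3) -> merged; set of 4 now {3, 4}
Step 2: union(9, 5) -> merged; set of 9 now {5, 9}
Step 3: union(6, 2) -> merged; set of 6 now {2, 6}
Step 4: union(0, 2) -> merged; set of 0 now {0, 2, 6}
Step 5: find(4) -> no change; set of 4 is {3, 4}
Step 6: union(6, 3) -> merged; set of 6 now {0, 2, 3, 4, 6}
Component of 3: {0, 2, 3, 4, 6}

Answer: 0, 2, 3, 4, 6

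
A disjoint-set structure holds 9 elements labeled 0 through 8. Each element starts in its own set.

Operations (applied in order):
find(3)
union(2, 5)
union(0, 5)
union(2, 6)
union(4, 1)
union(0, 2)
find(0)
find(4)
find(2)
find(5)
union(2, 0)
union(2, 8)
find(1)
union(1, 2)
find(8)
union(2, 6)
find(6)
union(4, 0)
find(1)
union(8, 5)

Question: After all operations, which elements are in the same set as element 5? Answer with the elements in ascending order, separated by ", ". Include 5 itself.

Answer: 0, 1, 2, 4, 5, 6, 8

Derivation:
Step 1: find(3) -> no change; set of 3 is {3}
Step 2: union(2, 5) -> merged; set of 2 now {2, 5}
Step 3: union(0, 5) -> merged; set of 0 now {0, 2, 5}
Step 4: union(2, 6) -> merged; set of 2 now {0, 2, 5, 6}
Step 5: union(4, 1) -> merged; set of 4 now {1, 4}
Step 6: union(0, 2) -> already same set; set of 0 now {0, 2, 5, 6}
Step 7: find(0) -> no change; set of 0 is {0, 2, 5, 6}
Step 8: find(4) -> no change; set of 4 is {1, 4}
Step 9: find(2) -> no change; set of 2 is {0, 2, 5, 6}
Step 10: find(5) -> no change; set of 5 is {0, 2, 5, 6}
Step 11: union(2, 0) -> already same set; set of 2 now {0, 2, 5, 6}
Step 12: union(2, 8) -> merged; set of 2 now {0, 2, 5, 6, 8}
Step 13: find(1) -> no change; set of 1 is {1, 4}
Step 14: union(1, 2) -> merged; set of 1 now {0, 1, 2, 4, 5, 6, 8}
Step 15: find(8) -> no change; set of 8 is {0, 1, 2, 4, 5, 6, 8}
Step 16: union(2, 6) -> already same set; set of 2 now {0, 1, 2, 4, 5, 6, 8}
Step 17: find(6) -> no change; set of 6 is {0, 1, 2, 4, 5, 6, 8}
Step 18: union(4, 0) -> already same set; set of 4 now {0, 1, 2, 4, 5, 6, 8}
Step 19: find(1) -> no change; set of 1 is {0, 1, 2, 4, 5, 6, 8}
Step 20: union(8, 5) -> already same set; set of 8 now {0, 1, 2, 4, 5, 6, 8}
Component of 5: {0, 1, 2, 4, 5, 6, 8}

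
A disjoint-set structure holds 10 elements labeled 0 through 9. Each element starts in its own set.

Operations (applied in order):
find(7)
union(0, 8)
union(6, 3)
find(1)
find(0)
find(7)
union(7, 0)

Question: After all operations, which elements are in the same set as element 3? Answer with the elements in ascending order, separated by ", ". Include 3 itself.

Step 1: find(7) -> no change; set of 7 is {7}
Step 2: union(0, 8) -> merged; set of 0 now {0, 8}
Step 3: union(6, 3) -> merged; set of 6 now {3, 6}
Step 4: find(1) -> no change; set of 1 is {1}
Step 5: find(0) -> no change; set of 0 is {0, 8}
Step 6: find(7) -> no change; set of 7 is {7}
Step 7: union(7, 0) -> merged; set of 7 now {0, 7, 8}
Component of 3: {3, 6}

Answer: 3, 6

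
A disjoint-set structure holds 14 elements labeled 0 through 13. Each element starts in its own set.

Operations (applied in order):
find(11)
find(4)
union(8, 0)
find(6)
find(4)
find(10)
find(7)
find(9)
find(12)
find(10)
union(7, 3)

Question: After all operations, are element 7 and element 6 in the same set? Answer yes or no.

Answer: no

Derivation:
Step 1: find(11) -> no change; set of 11 is {11}
Step 2: find(4) -> no change; set of 4 is {4}
Step 3: union(8, 0) -> merged; set of 8 now {0, 8}
Step 4: find(6) -> no change; set of 6 is {6}
Step 5: find(4) -> no change; set of 4 is {4}
Step 6: find(10) -> no change; set of 10 is {10}
Step 7: find(7) -> no change; set of 7 is {7}
Step 8: find(9) -> no change; set of 9 is {9}
Step 9: find(12) -> no change; set of 12 is {12}
Step 10: find(10) -> no change; set of 10 is {10}
Step 11: union(7, 3) -> merged; set of 7 now {3, 7}
Set of 7: {3, 7}; 6 is not a member.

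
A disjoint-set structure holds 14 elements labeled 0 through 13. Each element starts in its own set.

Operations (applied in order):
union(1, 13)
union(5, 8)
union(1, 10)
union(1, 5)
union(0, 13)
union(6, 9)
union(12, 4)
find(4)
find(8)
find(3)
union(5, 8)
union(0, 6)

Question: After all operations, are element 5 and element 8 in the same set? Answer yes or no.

Answer: yes

Derivation:
Step 1: union(1, 13) -> merged; set of 1 now {1, 13}
Step 2: union(5, 8) -> merged; set of 5 now {5, 8}
Step 3: union(1, 10) -> merged; set of 1 now {1, 10, 13}
Step 4: union(1, 5) -> merged; set of 1 now {1, 5, 8, 10, 13}
Step 5: union(0, 13) -> merged; set of 0 now {0, 1, 5, 8, 10, 13}
Step 6: union(6, 9) -> merged; set of 6 now {6, 9}
Step 7: union(12, 4) -> merged; set of 12 now {4, 12}
Step 8: find(4) -> no change; set of 4 is {4, 12}
Step 9: find(8) -> no change; set of 8 is {0, 1, 5, 8, 10, 13}
Step 10: find(3) -> no change; set of 3 is {3}
Step 11: union(5, 8) -> already same set; set of 5 now {0, 1, 5, 8, 10, 13}
Step 12: union(0, 6) -> merged; set of 0 now {0, 1, 5, 6, 8, 9, 10, 13}
Set of 5: {0, 1, 5, 6, 8, 9, 10, 13}; 8 is a member.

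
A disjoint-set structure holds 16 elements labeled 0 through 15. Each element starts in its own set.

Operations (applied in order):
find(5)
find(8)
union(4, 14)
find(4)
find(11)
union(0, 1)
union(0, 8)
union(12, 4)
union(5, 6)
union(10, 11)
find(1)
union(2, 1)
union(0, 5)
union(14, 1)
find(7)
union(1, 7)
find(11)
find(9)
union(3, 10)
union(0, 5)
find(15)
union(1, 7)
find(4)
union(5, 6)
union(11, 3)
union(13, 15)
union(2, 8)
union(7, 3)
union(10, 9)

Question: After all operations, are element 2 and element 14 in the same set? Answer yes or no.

Step 1: find(5) -> no change; set of 5 is {5}
Step 2: find(8) -> no change; set of 8 is {8}
Step 3: union(4, 14) -> merged; set of 4 now {4, 14}
Step 4: find(4) -> no change; set of 4 is {4, 14}
Step 5: find(11) -> no change; set of 11 is {11}
Step 6: union(0, 1) -> merged; set of 0 now {0, 1}
Step 7: union(0, 8) -> merged; set of 0 now {0, 1, 8}
Step 8: union(12, 4) -> merged; set of 12 now {4, 12, 14}
Step 9: union(5, 6) -> merged; set of 5 now {5, 6}
Step 10: union(10, 11) -> merged; set of 10 now {10, 11}
Step 11: find(1) -> no change; set of 1 is {0, 1, 8}
Step 12: union(2, 1) -> merged; set of 2 now {0, 1, 2, 8}
Step 13: union(0, 5) -> merged; set of 0 now {0, 1, 2, 5, 6, 8}
Step 14: union(14, 1) -> merged; set of 14 now {0, 1, 2, 4, 5, 6, 8, 12, 14}
Step 15: find(7) -> no change; set of 7 is {7}
Step 16: union(1, 7) -> merged; set of 1 now {0, 1, 2, 4, 5, 6, 7, 8, 12, 14}
Step 17: find(11) -> no change; set of 11 is {10, 11}
Step 18: find(9) -> no change; set of 9 is {9}
Step 19: union(3, 10) -> merged; set of 3 now {3, 10, 11}
Step 20: union(0, 5) -> already same set; set of 0 now {0, 1, 2, 4, 5, 6, 7, 8, 12, 14}
Step 21: find(15) -> no change; set of 15 is {15}
Step 22: union(1, 7) -> already same set; set of 1 now {0, 1, 2, 4, 5, 6, 7, 8, 12, 14}
Step 23: find(4) -> no change; set of 4 is {0, 1, 2, 4, 5, 6, 7, 8, 12, 14}
Step 24: union(5, 6) -> already same set; set of 5 now {0, 1, 2, 4, 5, 6, 7, 8, 12, 14}
Step 25: union(11, 3) -> already same set; set of 11 now {3, 10, 11}
Step 26: union(13, 15) -> merged; set of 13 now {13, 15}
Step 27: union(2, 8) -> already same set; set of 2 now {0, 1, 2, 4, 5, 6, 7, 8, 12, 14}
Step 28: union(7, 3) -> merged; set of 7 now {0, 1, 2, 3, 4, 5, 6, 7, 8, 10, 11, 12, 14}
Step 29: union(10, 9) -> merged; set of 10 now {0, 1, 2, 3, 4, 5, 6, 7, 8, 9, 10, 11, 12, 14}
Set of 2: {0, 1, 2, 3, 4, 5, 6, 7, 8, 9, 10, 11, 12, 14}; 14 is a member.

Answer: yes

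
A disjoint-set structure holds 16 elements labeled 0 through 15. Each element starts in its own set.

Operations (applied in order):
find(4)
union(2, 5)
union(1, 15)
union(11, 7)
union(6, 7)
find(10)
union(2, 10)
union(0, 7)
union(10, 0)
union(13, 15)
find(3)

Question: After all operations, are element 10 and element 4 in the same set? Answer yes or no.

Answer: no

Derivation:
Step 1: find(4) -> no change; set of 4 is {4}
Step 2: union(2, 5) -> merged; set of 2 now {2, 5}
Step 3: union(1, 15) -> merged; set of 1 now {1, 15}
Step 4: union(11, 7) -> merged; set of 11 now {7, 11}
Step 5: union(6, 7) -> merged; set of 6 now {6, 7, 11}
Step 6: find(10) -> no change; set of 10 is {10}
Step 7: union(2, 10) -> merged; set of 2 now {2, 5, 10}
Step 8: union(0, 7) -> merged; set of 0 now {0, 6, 7, 11}
Step 9: union(10, 0) -> merged; set of 10 now {0, 2, 5, 6, 7, 10, 11}
Step 10: union(13, 15) -> merged; set of 13 now {1, 13, 15}
Step 11: find(3) -> no change; set of 3 is {3}
Set of 10: {0, 2, 5, 6, 7, 10, 11}; 4 is not a member.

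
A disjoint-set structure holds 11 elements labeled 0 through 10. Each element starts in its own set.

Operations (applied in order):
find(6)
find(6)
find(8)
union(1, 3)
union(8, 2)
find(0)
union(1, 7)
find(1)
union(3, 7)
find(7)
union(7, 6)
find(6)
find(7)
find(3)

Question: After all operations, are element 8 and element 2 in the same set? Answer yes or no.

Answer: yes

Derivation:
Step 1: find(6) -> no change; set of 6 is {6}
Step 2: find(6) -> no change; set of 6 is {6}
Step 3: find(8) -> no change; set of 8 is {8}
Step 4: union(1, 3) -> merged; set of 1 now {1, 3}
Step 5: union(8, 2) -> merged; set of 8 now {2, 8}
Step 6: find(0) -> no change; set of 0 is {0}
Step 7: union(1, 7) -> merged; set of 1 now {1, 3, 7}
Step 8: find(1) -> no change; set of 1 is {1, 3, 7}
Step 9: union(3, 7) -> already same set; set of 3 now {1, 3, 7}
Step 10: find(7) -> no change; set of 7 is {1, 3, 7}
Step 11: union(7, 6) -> merged; set of 7 now {1, 3, 6, 7}
Step 12: find(6) -> no change; set of 6 is {1, 3, 6, 7}
Step 13: find(7) -> no change; set of 7 is {1, 3, 6, 7}
Step 14: find(3) -> no change; set of 3 is {1, 3, 6, 7}
Set of 8: {2, 8}; 2 is a member.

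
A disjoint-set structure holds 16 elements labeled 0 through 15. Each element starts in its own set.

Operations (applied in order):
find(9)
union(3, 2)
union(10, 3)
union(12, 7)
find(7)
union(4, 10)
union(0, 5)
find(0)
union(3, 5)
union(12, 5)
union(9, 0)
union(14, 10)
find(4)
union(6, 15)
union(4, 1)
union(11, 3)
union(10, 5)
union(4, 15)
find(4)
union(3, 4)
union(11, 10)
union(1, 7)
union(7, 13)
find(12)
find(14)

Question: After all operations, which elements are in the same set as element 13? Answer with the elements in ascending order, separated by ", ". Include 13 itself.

Step 1: find(9) -> no change; set of 9 is {9}
Step 2: union(3, 2) -> merged; set of 3 now {2, 3}
Step 3: union(10, 3) -> merged; set of 10 now {2, 3, 10}
Step 4: union(12, 7) -> merged; set of 12 now {7, 12}
Step 5: find(7) -> no change; set of 7 is {7, 12}
Step 6: union(4, 10) -> merged; set of 4 now {2, 3, 4, 10}
Step 7: union(0, 5) -> merged; set of 0 now {0, 5}
Step 8: find(0) -> no change; set of 0 is {0, 5}
Step 9: union(3, 5) -> merged; set of 3 now {0, 2, 3, 4, 5, 10}
Step 10: union(12, 5) -> merged; set of 12 now {0, 2, 3, 4, 5, 7, 10, 12}
Step 11: union(9, 0) -> merged; set of 9 now {0, 2, 3, 4, 5, 7, 9, 10, 12}
Step 12: union(14, 10) -> merged; set of 14 now {0, 2, 3, 4, 5, 7, 9, 10, 12, 14}
Step 13: find(4) -> no change; set of 4 is {0, 2, 3, 4, 5, 7, 9, 10, 12, 14}
Step 14: union(6, 15) -> merged; set of 6 now {6, 15}
Step 15: union(4, 1) -> merged; set of 4 now {0, 1, 2, 3, 4, 5, 7, 9, 10, 12, 14}
Step 16: union(11, 3) -> merged; set of 11 now {0, 1, 2, 3, 4, 5, 7, 9, 10, 11, 12, 14}
Step 17: union(10, 5) -> already same set; set of 10 now {0, 1, 2, 3, 4, 5, 7, 9, 10, 11, 12, 14}
Step 18: union(4, 15) -> merged; set of 4 now {0, 1, 2, 3, 4, 5, 6, 7, 9, 10, 11, 12, 14, 15}
Step 19: find(4) -> no change; set of 4 is {0, 1, 2, 3, 4, 5, 6, 7, 9, 10, 11, 12, 14, 15}
Step 20: union(3, 4) -> already same set; set of 3 now {0, 1, 2, 3, 4, 5, 6, 7, 9, 10, 11, 12, 14, 15}
Step 21: union(11, 10) -> already same set; set of 11 now {0, 1, 2, 3, 4, 5, 6, 7, 9, 10, 11, 12, 14, 15}
Step 22: union(1, 7) -> already same set; set of 1 now {0, 1, 2, 3, 4, 5, 6, 7, 9, 10, 11, 12, 14, 15}
Step 23: union(7, 13) -> merged; set of 7 now {0, 1, 2, 3, 4, 5, 6, 7, 9, 10, 11, 12, 13, 14, 15}
Step 24: find(12) -> no change; set of 12 is {0, 1, 2, 3, 4, 5, 6, 7, 9, 10, 11, 12, 13, 14, 15}
Step 25: find(14) -> no change; set of 14 is {0, 1, 2, 3, 4, 5, 6, 7, 9, 10, 11, 12, 13, 14, 15}
Component of 13: {0, 1, 2, 3, 4, 5, 6, 7, 9, 10, 11, 12, 13, 14, 15}

Answer: 0, 1, 2, 3, 4, 5, 6, 7, 9, 10, 11, 12, 13, 14, 15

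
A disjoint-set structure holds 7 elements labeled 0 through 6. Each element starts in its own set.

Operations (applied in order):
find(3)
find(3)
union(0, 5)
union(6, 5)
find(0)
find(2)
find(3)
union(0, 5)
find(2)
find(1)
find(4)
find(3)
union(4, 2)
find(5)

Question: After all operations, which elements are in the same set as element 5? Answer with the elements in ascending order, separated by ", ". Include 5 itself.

Step 1: find(3) -> no change; set of 3 is {3}
Step 2: find(3) -> no change; set of 3 is {3}
Step 3: union(0, 5) -> merged; set of 0 now {0, 5}
Step 4: union(6, 5) -> merged; set of 6 now {0, 5, 6}
Step 5: find(0) -> no change; set of 0 is {0, 5, 6}
Step 6: find(2) -> no change; set of 2 is {2}
Step 7: find(3) -> no change; set of 3 is {3}
Step 8: union(0, 5) -> already same set; set of 0 now {0, 5, 6}
Step 9: find(2) -> no change; set of 2 is {2}
Step 10: find(1) -> no change; set of 1 is {1}
Step 11: find(4) -> no change; set of 4 is {4}
Step 12: find(3) -> no change; set of 3 is {3}
Step 13: union(4, 2) -> merged; set of 4 now {2, 4}
Step 14: find(5) -> no change; set of 5 is {0, 5, 6}
Component of 5: {0, 5, 6}

Answer: 0, 5, 6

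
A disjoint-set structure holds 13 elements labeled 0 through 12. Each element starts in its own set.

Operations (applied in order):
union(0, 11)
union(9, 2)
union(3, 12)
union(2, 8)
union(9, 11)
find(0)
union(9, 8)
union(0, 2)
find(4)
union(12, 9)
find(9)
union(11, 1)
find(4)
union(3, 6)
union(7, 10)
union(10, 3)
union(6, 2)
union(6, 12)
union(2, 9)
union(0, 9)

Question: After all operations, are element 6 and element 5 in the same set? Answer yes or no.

Answer: no

Derivation:
Step 1: union(0, 11) -> merged; set of 0 now {0, 11}
Step 2: union(9, 2) -> merged; set of 9 now {2, 9}
Step 3: union(3, 12) -> merged; set of 3 now {3, 12}
Step 4: union(2, 8) -> merged; set of 2 now {2, 8, 9}
Step 5: union(9, 11) -> merged; set of 9 now {0, 2, 8, 9, 11}
Step 6: find(0) -> no change; set of 0 is {0, 2, 8, 9, 11}
Step 7: union(9, 8) -> already same set; set of 9 now {0, 2, 8, 9, 11}
Step 8: union(0, 2) -> already same set; set of 0 now {0, 2, 8, 9, 11}
Step 9: find(4) -> no change; set of 4 is {4}
Step 10: union(12, 9) -> merged; set of 12 now {0, 2, 3, 8, 9, 11, 12}
Step 11: find(9) -> no change; set of 9 is {0, 2, 3, 8, 9, 11, 12}
Step 12: union(11, 1) -> merged; set of 11 now {0, 1, 2, 3, 8, 9, 11, 12}
Step 13: find(4) -> no change; set of 4 is {4}
Step 14: union(3, 6) -> merged; set of 3 now {0, 1, 2, 3, 6, 8, 9, 11, 12}
Step 15: union(7, 10) -> merged; set of 7 now {7, 10}
Step 16: union(10, 3) -> merged; set of 10 now {0, 1, 2, 3, 6, 7, 8, 9, 10, 11, 12}
Step 17: union(6, 2) -> already same set; set of 6 now {0, 1, 2, 3, 6, 7, 8, 9, 10, 11, 12}
Step 18: union(6, 12) -> already same set; set of 6 now {0, 1, 2, 3, 6, 7, 8, 9, 10, 11, 12}
Step 19: union(2, 9) -> already same set; set of 2 now {0, 1, 2, 3, 6, 7, 8, 9, 10, 11, 12}
Step 20: union(0, 9) -> already same set; set of 0 now {0, 1, 2, 3, 6, 7, 8, 9, 10, 11, 12}
Set of 6: {0, 1, 2, 3, 6, 7, 8, 9, 10, 11, 12}; 5 is not a member.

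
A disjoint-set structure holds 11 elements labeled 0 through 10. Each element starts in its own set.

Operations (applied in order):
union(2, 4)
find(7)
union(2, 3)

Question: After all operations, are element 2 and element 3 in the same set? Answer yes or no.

Step 1: union(2, 4) -> merged; set of 2 now {2, 4}
Step 2: find(7) -> no change; set of 7 is {7}
Step 3: union(2, 3) -> merged; set of 2 now {2, 3, 4}
Set of 2: {2, 3, 4}; 3 is a member.

Answer: yes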